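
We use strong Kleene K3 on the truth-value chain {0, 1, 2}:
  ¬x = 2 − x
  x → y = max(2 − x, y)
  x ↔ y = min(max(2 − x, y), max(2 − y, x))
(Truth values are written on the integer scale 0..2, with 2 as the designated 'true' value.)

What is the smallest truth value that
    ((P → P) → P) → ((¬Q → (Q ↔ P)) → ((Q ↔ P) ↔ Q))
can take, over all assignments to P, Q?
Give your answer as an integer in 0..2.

1

Take P = 1, Q = 0:
P → P = 1 → 1 = 1
(P → P) → P = 1 → 1 = 1
¬Q = ¬0 = 2
Q ↔ P = 0 ↔ 1 = 1
¬Q → (Q ↔ P) = 2 → 1 = 1
Q ↔ P = 0 ↔ 1 = 1
(Q ↔ P) ↔ Q = 1 ↔ 0 = 1
(¬Q → (Q ↔ P)) → ((Q ↔ P) ↔ Q) = 1 → 1 = 1
((P → P) → P) → ((¬Q → (Q ↔ P)) → ((Q ↔ P) ↔ Q)) = 1 → 1 = 1
No assignment yields a value below 1, so this is the minimum.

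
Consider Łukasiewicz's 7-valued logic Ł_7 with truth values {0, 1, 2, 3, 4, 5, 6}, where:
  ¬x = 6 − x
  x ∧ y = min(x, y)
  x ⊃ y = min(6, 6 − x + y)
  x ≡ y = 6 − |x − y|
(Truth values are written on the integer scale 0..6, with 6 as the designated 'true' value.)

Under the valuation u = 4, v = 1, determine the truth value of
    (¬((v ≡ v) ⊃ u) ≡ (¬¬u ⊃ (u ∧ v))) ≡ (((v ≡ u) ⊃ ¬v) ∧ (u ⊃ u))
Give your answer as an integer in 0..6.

5

v ≡ v = 1 ≡ 1 = 6
(v ≡ v) ⊃ u = 6 ⊃ 4 = 4
¬((v ≡ v) ⊃ u) = ¬4 = 2
¬u = ¬4 = 2
¬¬u = ¬2 = 4
u ∧ v = 4 ∧ 1 = 1
¬¬u ⊃ (u ∧ v) = 4 ⊃ 1 = 3
¬((v ≡ v) ⊃ u) ≡ (¬¬u ⊃ (u ∧ v)) = 2 ≡ 3 = 5
v ≡ u = 1 ≡ 4 = 3
¬v = ¬1 = 5
(v ≡ u) ⊃ ¬v = 3 ⊃ 5 = 6
u ⊃ u = 4 ⊃ 4 = 6
((v ≡ u) ⊃ ¬v) ∧ (u ⊃ u) = 6 ∧ 6 = 6
(¬((v ≡ v) ⊃ u) ≡ (¬¬u ⊃ (u ∧ v))) ≡ (((v ≡ u) ⊃ ¬v) ∧ (u ⊃ u)) = 5 ≡ 6 = 5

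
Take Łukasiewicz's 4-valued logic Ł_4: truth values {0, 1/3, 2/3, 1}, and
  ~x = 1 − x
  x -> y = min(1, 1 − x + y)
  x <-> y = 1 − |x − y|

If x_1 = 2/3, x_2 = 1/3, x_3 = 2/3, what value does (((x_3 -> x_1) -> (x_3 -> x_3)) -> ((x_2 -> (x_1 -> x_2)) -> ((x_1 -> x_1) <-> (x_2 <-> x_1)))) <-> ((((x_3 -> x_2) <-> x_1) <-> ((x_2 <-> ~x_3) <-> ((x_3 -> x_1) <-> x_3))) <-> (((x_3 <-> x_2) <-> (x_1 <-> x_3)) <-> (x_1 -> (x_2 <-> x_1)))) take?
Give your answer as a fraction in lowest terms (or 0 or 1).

x_3 -> x_1 = 2/3 -> 2/3 = 1
x_3 -> x_3 = 2/3 -> 2/3 = 1
(x_3 -> x_1) -> (x_3 -> x_3) = 1 -> 1 = 1
x_1 -> x_2 = 2/3 -> 1/3 = 2/3
x_2 -> (x_1 -> x_2) = 1/3 -> 2/3 = 1
x_1 -> x_1 = 2/3 -> 2/3 = 1
x_2 <-> x_1 = 1/3 <-> 2/3 = 2/3
(x_1 -> x_1) <-> (x_2 <-> x_1) = 1 <-> 2/3 = 2/3
(x_2 -> (x_1 -> x_2)) -> ((x_1 -> x_1) <-> (x_2 <-> x_1)) = 1 -> 2/3 = 2/3
((x_3 -> x_1) -> (x_3 -> x_3)) -> ((x_2 -> (x_1 -> x_2)) -> ((x_1 -> x_1) <-> (x_2 <-> x_1))) = 1 -> 2/3 = 2/3
x_3 -> x_2 = 2/3 -> 1/3 = 2/3
(x_3 -> x_2) <-> x_1 = 2/3 <-> 2/3 = 1
~x_3 = ~2/3 = 1/3
x_2 <-> ~x_3 = 1/3 <-> 1/3 = 1
x_3 -> x_1 = 2/3 -> 2/3 = 1
(x_3 -> x_1) <-> x_3 = 1 <-> 2/3 = 2/3
(x_2 <-> ~x_3) <-> ((x_3 -> x_1) <-> x_3) = 1 <-> 2/3 = 2/3
((x_3 -> x_2) <-> x_1) <-> ((x_2 <-> ~x_3) <-> ((x_3 -> x_1) <-> x_3)) = 1 <-> 2/3 = 2/3
x_3 <-> x_2 = 2/3 <-> 1/3 = 2/3
x_1 <-> x_3 = 2/3 <-> 2/3 = 1
(x_3 <-> x_2) <-> (x_1 <-> x_3) = 2/3 <-> 1 = 2/3
x_2 <-> x_1 = 1/3 <-> 2/3 = 2/3
x_1 -> (x_2 <-> x_1) = 2/3 -> 2/3 = 1
((x_3 <-> x_2) <-> (x_1 <-> x_3)) <-> (x_1 -> (x_2 <-> x_1)) = 2/3 <-> 1 = 2/3
(((x_3 -> x_2) <-> x_1) <-> ((x_2 <-> ~x_3) <-> ((x_3 -> x_1) <-> x_3))) <-> (((x_3 <-> x_2) <-> (x_1 <-> x_3)) <-> (x_1 -> (x_2 <-> x_1))) = 2/3 <-> 2/3 = 1
(((x_3 -> x_1) -> (x_3 -> x_3)) -> ((x_2 -> (x_1 -> x_2)) -> ((x_1 -> x_1) <-> (x_2 <-> x_1)))) <-> ((((x_3 -> x_2) <-> x_1) <-> ((x_2 <-> ~x_3) <-> ((x_3 -> x_1) <-> x_3))) <-> (((x_3 <-> x_2) <-> (x_1 <-> x_3)) <-> (x_1 -> (x_2 <-> x_1)))) = 2/3 <-> 1 = 2/3

2/3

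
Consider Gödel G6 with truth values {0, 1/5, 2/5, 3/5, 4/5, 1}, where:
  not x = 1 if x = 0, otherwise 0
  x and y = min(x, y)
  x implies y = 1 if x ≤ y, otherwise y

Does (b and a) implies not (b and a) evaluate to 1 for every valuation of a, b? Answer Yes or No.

No

Counterexample: take a = 1/5, b = 1/5.
b and a = 1/5 and 1/5 = 1/5
not (b and a) = not 1/5 = 0
(b and a) implies not (b and a) = 1/5 implies 0 = 0
This gives 0 ≠ 1.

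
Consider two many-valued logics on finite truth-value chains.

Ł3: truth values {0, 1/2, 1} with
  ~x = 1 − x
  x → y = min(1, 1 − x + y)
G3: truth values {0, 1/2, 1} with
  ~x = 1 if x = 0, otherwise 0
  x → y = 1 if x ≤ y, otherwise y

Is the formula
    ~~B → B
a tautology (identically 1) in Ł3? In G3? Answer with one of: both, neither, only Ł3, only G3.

only Ł3

In Ł3: every assignment gives 1 — tautology.
In G3: at B = 1/2 the value is 1/2 — not a tautology.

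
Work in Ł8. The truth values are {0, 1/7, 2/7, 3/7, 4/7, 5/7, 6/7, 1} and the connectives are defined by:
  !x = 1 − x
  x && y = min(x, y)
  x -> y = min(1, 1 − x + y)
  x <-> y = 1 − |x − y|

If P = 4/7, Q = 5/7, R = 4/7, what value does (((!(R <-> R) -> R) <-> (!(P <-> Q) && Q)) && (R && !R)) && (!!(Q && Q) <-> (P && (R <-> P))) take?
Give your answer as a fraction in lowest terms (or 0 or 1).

1/7

R <-> R = 4/7 <-> 4/7 = 1
!(R <-> R) = !1 = 0
!(R <-> R) -> R = 0 -> 4/7 = 1
P <-> Q = 4/7 <-> 5/7 = 6/7
!(P <-> Q) = !6/7 = 1/7
!(P <-> Q) && Q = 1/7 && 5/7 = 1/7
(!(R <-> R) -> R) <-> (!(P <-> Q) && Q) = 1 <-> 1/7 = 1/7
!R = !4/7 = 3/7
R && !R = 4/7 && 3/7 = 3/7
((!(R <-> R) -> R) <-> (!(P <-> Q) && Q)) && (R && !R) = 1/7 && 3/7 = 1/7
Q && Q = 5/7 && 5/7 = 5/7
!(Q && Q) = !5/7 = 2/7
!!(Q && Q) = !2/7 = 5/7
R <-> P = 4/7 <-> 4/7 = 1
P && (R <-> P) = 4/7 && 1 = 4/7
!!(Q && Q) <-> (P && (R <-> P)) = 5/7 <-> 4/7 = 6/7
(((!(R <-> R) -> R) <-> (!(P <-> Q) && Q)) && (R && !R)) && (!!(Q && Q) <-> (P && (R <-> P))) = 1/7 && 6/7 = 1/7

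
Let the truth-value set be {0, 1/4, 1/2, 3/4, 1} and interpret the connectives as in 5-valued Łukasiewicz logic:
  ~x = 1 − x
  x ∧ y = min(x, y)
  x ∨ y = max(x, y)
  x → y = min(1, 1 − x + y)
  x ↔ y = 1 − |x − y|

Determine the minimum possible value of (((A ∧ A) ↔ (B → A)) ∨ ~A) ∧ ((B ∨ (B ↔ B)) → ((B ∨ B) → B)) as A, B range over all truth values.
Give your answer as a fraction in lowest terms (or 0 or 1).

Take A = 1/2, B = 0:
A ∧ A = 1/2 ∧ 1/2 = 1/2
B → A = 0 → 1/2 = 1
(A ∧ A) ↔ (B → A) = 1/2 ↔ 1 = 1/2
~A = ~1/2 = 1/2
((A ∧ A) ↔ (B → A)) ∨ ~A = 1/2 ∨ 1/2 = 1/2
B ↔ B = 0 ↔ 0 = 1
B ∨ (B ↔ B) = 0 ∨ 1 = 1
B ∨ B = 0 ∨ 0 = 0
(B ∨ B) → B = 0 → 0 = 1
(B ∨ (B ↔ B)) → ((B ∨ B) → B) = 1 → 1 = 1
(((A ∧ A) ↔ (B → A)) ∨ ~A) ∧ ((B ∨ (B ↔ B)) → ((B ∨ B) → B)) = 1/2 ∧ 1 = 1/2
No assignment yields a value below 1/2, so this is the minimum.

1/2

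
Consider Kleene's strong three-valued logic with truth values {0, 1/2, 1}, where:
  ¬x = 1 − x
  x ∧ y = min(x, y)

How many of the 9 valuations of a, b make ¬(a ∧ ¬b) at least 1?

a = 0, b = 0 ↦ 1  ≥
a = 0, b = 1/2 ↦ 1  ≥
a = 0, b = 1 ↦ 1  ≥
a = 1/2, b = 0 ↦ 1/2  <
a = 1/2, b = 1/2 ↦ 1/2  <
a = 1/2, b = 1 ↦ 1  ≥
a = 1, b = 0 ↦ 0  <
a = 1, b = 1/2 ↦ 1/2  <
a = 1, b = 1 ↦ 1  ≥
So 5 of the 9 assignments meet the threshold.

5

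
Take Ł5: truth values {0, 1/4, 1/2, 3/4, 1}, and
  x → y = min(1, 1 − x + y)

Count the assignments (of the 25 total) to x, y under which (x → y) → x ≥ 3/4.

value 1: 9 assignments (counts)
value 3/4: 3 assignments (counts)
value 1/2: 4 assignments
value 1/4: 4 assignments
value 0: 5 assignments
So 12 of the 25 assignments meet the threshold.

12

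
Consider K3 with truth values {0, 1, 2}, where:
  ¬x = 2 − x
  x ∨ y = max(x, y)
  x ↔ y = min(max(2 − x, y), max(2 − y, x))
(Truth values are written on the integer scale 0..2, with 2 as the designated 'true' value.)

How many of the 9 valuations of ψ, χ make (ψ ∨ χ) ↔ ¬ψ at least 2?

ψ = 0, χ = 0 ↦ 0  <
ψ = 0, χ = 1 ↦ 1  <
ψ = 0, χ = 2 ↦ 2  ≥
ψ = 1, χ = 0 ↦ 1  <
ψ = 1, χ = 1 ↦ 1  <
ψ = 1, χ = 2 ↦ 1  <
ψ = 2, χ = 0 ↦ 0  <
ψ = 2, χ = 1 ↦ 0  <
ψ = 2, χ = 2 ↦ 0  <
So 1 of the 9 assignments meets the threshold.

1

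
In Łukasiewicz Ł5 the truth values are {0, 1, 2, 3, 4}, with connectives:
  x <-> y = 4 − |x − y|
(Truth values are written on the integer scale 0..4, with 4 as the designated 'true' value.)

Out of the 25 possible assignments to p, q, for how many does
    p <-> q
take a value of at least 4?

5

value 4: 5 assignments (counts)
value 3: 8 assignments
value 2: 6 assignments
value 1: 4 assignments
value 0: 2 assignments
So 5 of the 25 assignments meet the threshold.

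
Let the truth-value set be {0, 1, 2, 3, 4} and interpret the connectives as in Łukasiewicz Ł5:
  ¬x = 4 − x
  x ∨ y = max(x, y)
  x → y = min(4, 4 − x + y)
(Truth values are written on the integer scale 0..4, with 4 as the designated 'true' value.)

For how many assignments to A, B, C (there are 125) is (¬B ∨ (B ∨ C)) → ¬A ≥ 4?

value 4: 40 assignments (counts)
value 3: 25 assignments
value 2: 25 assignments
value 1: 22 assignments
value 0: 13 assignments
So 40 of the 125 assignments meet the threshold.

40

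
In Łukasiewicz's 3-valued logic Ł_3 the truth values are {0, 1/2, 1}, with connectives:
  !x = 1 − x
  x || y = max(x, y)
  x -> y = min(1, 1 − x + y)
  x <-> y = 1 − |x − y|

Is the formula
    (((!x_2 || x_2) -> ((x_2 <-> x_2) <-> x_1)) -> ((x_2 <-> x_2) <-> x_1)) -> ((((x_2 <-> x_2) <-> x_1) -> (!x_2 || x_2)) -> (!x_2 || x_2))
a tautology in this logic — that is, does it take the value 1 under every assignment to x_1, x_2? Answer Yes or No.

Yes

x_1 = 0, x_2 = 0 ↦ 1
x_1 = 0, x_2 = 1/2 ↦ 1
x_1 = 0, x_2 = 1 ↦ 1
x_1 = 1/2, x_2 = 0 ↦ 1
x_1 = 1/2, x_2 = 1/2 ↦ 1
x_1 = 1/2, x_2 = 1 ↦ 1
x_1 = 1, x_2 = 0 ↦ 1
x_1 = 1, x_2 = 1/2 ↦ 1
x_1 = 1, x_2 = 1 ↦ 1
Every assignment gives a value ≥ 1.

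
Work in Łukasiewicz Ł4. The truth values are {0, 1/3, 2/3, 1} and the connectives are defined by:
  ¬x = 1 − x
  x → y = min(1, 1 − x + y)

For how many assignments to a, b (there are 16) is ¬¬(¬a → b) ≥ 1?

a = 0, b = 0 ↦ 0  <
a = 0, b = 1/3 ↦ 1/3  <
a = 0, b = 2/3 ↦ 2/3  <
a = 0, b = 1 ↦ 1  ≥
a = 1/3, b = 0 ↦ 1/3  <
a = 1/3, b = 1/3 ↦ 2/3  <
a = 1/3, b = 2/3 ↦ 1  ≥
a = 1/3, b = 1 ↦ 1  ≥
a = 2/3, b = 0 ↦ 2/3  <
a = 2/3, b = 1/3 ↦ 1  ≥
a = 2/3, b = 2/3 ↦ 1  ≥
a = 2/3, b = 1 ↦ 1  ≥
a = 1, b = 0 ↦ 1  ≥
a = 1, b = 1/3 ↦ 1  ≥
a = 1, b = 2/3 ↦ 1  ≥
a = 1, b = 1 ↦ 1  ≥
So 10 of the 16 assignments meet the threshold.

10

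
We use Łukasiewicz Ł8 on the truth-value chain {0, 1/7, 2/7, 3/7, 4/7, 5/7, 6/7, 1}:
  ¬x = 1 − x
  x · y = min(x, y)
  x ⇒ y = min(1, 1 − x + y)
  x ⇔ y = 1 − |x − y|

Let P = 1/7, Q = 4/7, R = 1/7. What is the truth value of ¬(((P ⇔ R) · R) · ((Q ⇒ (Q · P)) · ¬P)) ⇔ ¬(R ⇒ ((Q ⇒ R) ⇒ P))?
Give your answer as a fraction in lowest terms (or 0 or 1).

1/7

P ⇔ R = 1/7 ⇔ 1/7 = 1
(P ⇔ R) · R = 1 · 1/7 = 1/7
Q · P = 4/7 · 1/7 = 1/7
Q ⇒ (Q · P) = 4/7 ⇒ 1/7 = 4/7
¬P = ¬1/7 = 6/7
(Q ⇒ (Q · P)) · ¬P = 4/7 · 6/7 = 4/7
((P ⇔ R) · R) · ((Q ⇒ (Q · P)) · ¬P) = 1/7 · 4/7 = 1/7
¬(((P ⇔ R) · R) · ((Q ⇒ (Q · P)) · ¬P)) = ¬1/7 = 6/7
Q ⇒ R = 4/7 ⇒ 1/7 = 4/7
(Q ⇒ R) ⇒ P = 4/7 ⇒ 1/7 = 4/7
R ⇒ ((Q ⇒ R) ⇒ P) = 1/7 ⇒ 4/7 = 1
¬(R ⇒ ((Q ⇒ R) ⇒ P)) = ¬1 = 0
¬(((P ⇔ R) · R) · ((Q ⇒ (Q · P)) · ¬P)) ⇔ ¬(R ⇒ ((Q ⇒ R) ⇒ P)) = 6/7 ⇔ 0 = 1/7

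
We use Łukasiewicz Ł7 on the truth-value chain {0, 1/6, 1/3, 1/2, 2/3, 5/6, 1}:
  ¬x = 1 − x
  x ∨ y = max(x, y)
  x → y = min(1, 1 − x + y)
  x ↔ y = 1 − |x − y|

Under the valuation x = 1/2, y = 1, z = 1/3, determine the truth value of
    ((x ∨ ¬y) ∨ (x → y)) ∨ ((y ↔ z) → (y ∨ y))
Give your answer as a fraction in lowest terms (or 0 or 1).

1

¬y = ¬1 = 0
x ∨ ¬y = 1/2 ∨ 0 = 1/2
x → y = 1/2 → 1 = 1
(x ∨ ¬y) ∨ (x → y) = 1/2 ∨ 1 = 1
y ↔ z = 1 ↔ 1/3 = 1/3
y ∨ y = 1 ∨ 1 = 1
(y ↔ z) → (y ∨ y) = 1/3 → 1 = 1
((x ∨ ¬y) ∨ (x → y)) ∨ ((y ↔ z) → (y ∨ y)) = 1 ∨ 1 = 1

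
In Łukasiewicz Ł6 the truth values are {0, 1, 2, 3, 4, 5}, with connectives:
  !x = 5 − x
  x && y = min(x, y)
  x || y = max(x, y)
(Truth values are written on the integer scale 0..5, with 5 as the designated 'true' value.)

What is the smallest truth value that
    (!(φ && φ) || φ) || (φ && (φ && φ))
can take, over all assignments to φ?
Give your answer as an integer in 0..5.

Take φ = 2:
φ && φ = 2 && 2 = 2
!(φ && φ) = !2 = 3
!(φ && φ) || φ = 3 || 2 = 3
φ && φ = 2 && 2 = 2
φ && (φ && φ) = 2 && 2 = 2
(!(φ && φ) || φ) || (φ && (φ && φ)) = 3 || 2 = 3
No assignment yields a value below 3, so this is the minimum.

3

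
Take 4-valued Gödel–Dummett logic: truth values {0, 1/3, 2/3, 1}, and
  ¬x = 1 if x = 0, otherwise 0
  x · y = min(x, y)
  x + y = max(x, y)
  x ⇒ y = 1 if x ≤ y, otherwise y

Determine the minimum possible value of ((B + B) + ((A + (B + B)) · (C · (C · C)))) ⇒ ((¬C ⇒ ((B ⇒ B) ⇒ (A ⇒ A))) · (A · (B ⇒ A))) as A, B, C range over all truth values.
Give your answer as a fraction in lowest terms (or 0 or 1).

Take A = 0, B = 1/3, C = 0:
B + B = 1/3 + 1/3 = 1/3
B + B = 1/3 + 1/3 = 1/3
A + (B + B) = 0 + 1/3 = 1/3
C · C = 0 · 0 = 0
C · (C · C) = 0 · 0 = 0
(A + (B + B)) · (C · (C · C)) = 1/3 · 0 = 0
(B + B) + ((A + (B + B)) · (C · (C · C))) = 1/3 + 0 = 1/3
¬C = ¬0 = 1
B ⇒ B = 1/3 ⇒ 1/3 = 1
A ⇒ A = 0 ⇒ 0 = 1
(B ⇒ B) ⇒ (A ⇒ A) = 1 ⇒ 1 = 1
¬C ⇒ ((B ⇒ B) ⇒ (A ⇒ A)) = 1 ⇒ 1 = 1
B ⇒ A = 1/3 ⇒ 0 = 0
A · (B ⇒ A) = 0 · 0 = 0
(¬C ⇒ ((B ⇒ B) ⇒ (A ⇒ A))) · (A · (B ⇒ A)) = 1 · 0 = 0
((B + B) + ((A + (B + B)) · (C · (C · C)))) ⇒ ((¬C ⇒ ((B ⇒ B) ⇒ (A ⇒ A))) · (A · (B ⇒ A))) = 1/3 ⇒ 0 = 0
No assignment yields a value below 0, so this is the minimum.

0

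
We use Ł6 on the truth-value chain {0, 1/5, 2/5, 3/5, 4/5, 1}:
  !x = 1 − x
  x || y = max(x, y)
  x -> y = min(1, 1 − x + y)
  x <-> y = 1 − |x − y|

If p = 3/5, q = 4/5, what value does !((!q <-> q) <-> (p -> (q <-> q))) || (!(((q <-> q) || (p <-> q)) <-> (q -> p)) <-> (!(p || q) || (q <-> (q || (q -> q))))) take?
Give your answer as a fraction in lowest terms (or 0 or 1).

!q = !4/5 = 1/5
!q <-> q = 1/5 <-> 4/5 = 2/5
q <-> q = 4/5 <-> 4/5 = 1
p -> (q <-> q) = 3/5 -> 1 = 1
(!q <-> q) <-> (p -> (q <-> q)) = 2/5 <-> 1 = 2/5
!((!q <-> q) <-> (p -> (q <-> q))) = !2/5 = 3/5
q <-> q = 4/5 <-> 4/5 = 1
p <-> q = 3/5 <-> 4/5 = 4/5
(q <-> q) || (p <-> q) = 1 || 4/5 = 1
q -> p = 4/5 -> 3/5 = 4/5
((q <-> q) || (p <-> q)) <-> (q -> p) = 1 <-> 4/5 = 4/5
!(((q <-> q) || (p <-> q)) <-> (q -> p)) = !4/5 = 1/5
p || q = 3/5 || 4/5 = 4/5
!(p || q) = !4/5 = 1/5
q -> q = 4/5 -> 4/5 = 1
q || (q -> q) = 4/5 || 1 = 1
q <-> (q || (q -> q)) = 4/5 <-> 1 = 4/5
!(p || q) || (q <-> (q || (q -> q))) = 1/5 || 4/5 = 4/5
!(((q <-> q) || (p <-> q)) <-> (q -> p)) <-> (!(p || q) || (q <-> (q || (q -> q)))) = 1/5 <-> 4/5 = 2/5
!((!q <-> q) <-> (p -> (q <-> q))) || (!(((q <-> q) || (p <-> q)) <-> (q -> p)) <-> (!(p || q) || (q <-> (q || (q -> q))))) = 3/5 || 2/5 = 3/5

3/5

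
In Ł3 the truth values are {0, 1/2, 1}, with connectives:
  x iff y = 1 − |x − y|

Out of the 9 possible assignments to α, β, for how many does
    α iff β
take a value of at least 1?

α = 0, β = 0 ↦ 1  ≥
α = 0, β = 1/2 ↦ 1/2  <
α = 0, β = 1 ↦ 0  <
α = 1/2, β = 0 ↦ 1/2  <
α = 1/2, β = 1/2 ↦ 1  ≥
α = 1/2, β = 1 ↦ 1/2  <
α = 1, β = 0 ↦ 0  <
α = 1, β = 1/2 ↦ 1/2  <
α = 1, β = 1 ↦ 1  ≥
So 3 of the 9 assignments meet the threshold.

3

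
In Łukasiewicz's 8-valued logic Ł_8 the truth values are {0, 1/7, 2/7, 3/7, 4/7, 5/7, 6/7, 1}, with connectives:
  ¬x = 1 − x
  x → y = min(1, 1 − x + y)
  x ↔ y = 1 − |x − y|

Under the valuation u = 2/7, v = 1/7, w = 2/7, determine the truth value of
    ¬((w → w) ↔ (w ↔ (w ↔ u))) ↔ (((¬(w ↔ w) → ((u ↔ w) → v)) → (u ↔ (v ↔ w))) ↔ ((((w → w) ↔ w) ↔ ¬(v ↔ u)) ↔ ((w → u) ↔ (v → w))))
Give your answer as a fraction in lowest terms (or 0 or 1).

w → w = 2/7 → 2/7 = 1
w ↔ u = 2/7 ↔ 2/7 = 1
w ↔ (w ↔ u) = 2/7 ↔ 1 = 2/7
(w → w) ↔ (w ↔ (w ↔ u)) = 1 ↔ 2/7 = 2/7
¬((w → w) ↔ (w ↔ (w ↔ u))) = ¬2/7 = 5/7
w ↔ w = 2/7 ↔ 2/7 = 1
¬(w ↔ w) = ¬1 = 0
u ↔ w = 2/7 ↔ 2/7 = 1
(u ↔ w) → v = 1 → 1/7 = 1/7
¬(w ↔ w) → ((u ↔ w) → v) = 0 → 1/7 = 1
v ↔ w = 1/7 ↔ 2/7 = 6/7
u ↔ (v ↔ w) = 2/7 ↔ 6/7 = 3/7
(¬(w ↔ w) → ((u ↔ w) → v)) → (u ↔ (v ↔ w)) = 1 → 3/7 = 3/7
w → w = 2/7 → 2/7 = 1
(w → w) ↔ w = 1 ↔ 2/7 = 2/7
v ↔ u = 1/7 ↔ 2/7 = 6/7
¬(v ↔ u) = ¬6/7 = 1/7
((w → w) ↔ w) ↔ ¬(v ↔ u) = 2/7 ↔ 1/7 = 6/7
w → u = 2/7 → 2/7 = 1
v → w = 1/7 → 2/7 = 1
(w → u) ↔ (v → w) = 1 ↔ 1 = 1
(((w → w) ↔ w) ↔ ¬(v ↔ u)) ↔ ((w → u) ↔ (v → w)) = 6/7 ↔ 1 = 6/7
((¬(w ↔ w) → ((u ↔ w) → v)) → (u ↔ (v ↔ w))) ↔ ((((w → w) ↔ w) ↔ ¬(v ↔ u)) ↔ ((w → u) ↔ (v → w))) = 3/7 ↔ 6/7 = 4/7
¬((w → w) ↔ (w ↔ (w ↔ u))) ↔ (((¬(w ↔ w) → ((u ↔ w) → v)) → (u ↔ (v ↔ w))) ↔ ((((w → w) ↔ w) ↔ ¬(v ↔ u)) ↔ ((w → u) ↔ (v → w)))) = 5/7 ↔ 4/7 = 6/7

6/7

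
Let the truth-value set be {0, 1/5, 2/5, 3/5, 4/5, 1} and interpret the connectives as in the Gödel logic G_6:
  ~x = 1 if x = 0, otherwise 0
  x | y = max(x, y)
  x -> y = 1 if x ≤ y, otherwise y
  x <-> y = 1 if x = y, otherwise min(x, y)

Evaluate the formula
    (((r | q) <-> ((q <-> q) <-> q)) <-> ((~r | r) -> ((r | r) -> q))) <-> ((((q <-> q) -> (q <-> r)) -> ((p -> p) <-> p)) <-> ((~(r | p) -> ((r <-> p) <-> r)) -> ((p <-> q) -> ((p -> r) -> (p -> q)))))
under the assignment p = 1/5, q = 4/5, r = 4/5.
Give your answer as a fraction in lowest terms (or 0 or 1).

1/5

r | q = 4/5 | 4/5 = 4/5
q <-> q = 4/5 <-> 4/5 = 1
(q <-> q) <-> q = 1 <-> 4/5 = 4/5
(r | q) <-> ((q <-> q) <-> q) = 4/5 <-> 4/5 = 1
~r = ~4/5 = 0
~r | r = 0 | 4/5 = 4/5
r | r = 4/5 | 4/5 = 4/5
(r | r) -> q = 4/5 -> 4/5 = 1
(~r | r) -> ((r | r) -> q) = 4/5 -> 1 = 1
((r | q) <-> ((q <-> q) <-> q)) <-> ((~r | r) -> ((r | r) -> q)) = 1 <-> 1 = 1
q <-> q = 4/5 <-> 4/5 = 1
q <-> r = 4/5 <-> 4/5 = 1
(q <-> q) -> (q <-> r) = 1 -> 1 = 1
p -> p = 1/5 -> 1/5 = 1
(p -> p) <-> p = 1 <-> 1/5 = 1/5
((q <-> q) -> (q <-> r)) -> ((p -> p) <-> p) = 1 -> 1/5 = 1/5
r | p = 4/5 | 1/5 = 4/5
~(r | p) = ~4/5 = 0
r <-> p = 4/5 <-> 1/5 = 1/5
(r <-> p) <-> r = 1/5 <-> 4/5 = 1/5
~(r | p) -> ((r <-> p) <-> r) = 0 -> 1/5 = 1
p <-> q = 1/5 <-> 4/5 = 1/5
p -> r = 1/5 -> 4/5 = 1
p -> q = 1/5 -> 4/5 = 1
(p -> r) -> (p -> q) = 1 -> 1 = 1
(p <-> q) -> ((p -> r) -> (p -> q)) = 1/5 -> 1 = 1
(~(r | p) -> ((r <-> p) <-> r)) -> ((p <-> q) -> ((p -> r) -> (p -> q))) = 1 -> 1 = 1
(((q <-> q) -> (q <-> r)) -> ((p -> p) <-> p)) <-> ((~(r | p) -> ((r <-> p) <-> r)) -> ((p <-> q) -> ((p -> r) -> (p -> q)))) = 1/5 <-> 1 = 1/5
(((r | q) <-> ((q <-> q) <-> q)) <-> ((~r | r) -> ((r | r) -> q))) <-> ((((q <-> q) -> (q <-> r)) -> ((p -> p) <-> p)) <-> ((~(r | p) -> ((r <-> p) <-> r)) -> ((p <-> q) -> ((p -> r) -> (p -> q))))) = 1 <-> 1/5 = 1/5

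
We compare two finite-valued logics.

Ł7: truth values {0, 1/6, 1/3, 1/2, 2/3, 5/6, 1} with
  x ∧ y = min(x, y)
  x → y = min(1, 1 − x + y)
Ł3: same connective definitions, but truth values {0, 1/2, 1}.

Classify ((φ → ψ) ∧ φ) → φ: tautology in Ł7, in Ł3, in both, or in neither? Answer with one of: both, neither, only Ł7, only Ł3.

both

In Ł7: every assignment gives 1 — tautology.
In Ł3: every assignment gives 1 — tautology.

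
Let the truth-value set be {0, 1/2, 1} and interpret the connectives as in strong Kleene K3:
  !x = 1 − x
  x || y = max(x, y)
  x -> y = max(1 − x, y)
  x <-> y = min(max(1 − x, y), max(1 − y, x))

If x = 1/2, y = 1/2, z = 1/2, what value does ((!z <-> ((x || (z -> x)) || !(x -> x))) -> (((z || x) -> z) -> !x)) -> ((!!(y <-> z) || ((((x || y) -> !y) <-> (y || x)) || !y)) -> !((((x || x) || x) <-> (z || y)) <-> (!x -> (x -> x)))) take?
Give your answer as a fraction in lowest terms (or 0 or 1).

!z = !1/2 = 1/2
z -> x = 1/2 -> 1/2 = 1/2
x || (z -> x) = 1/2 || 1/2 = 1/2
x -> x = 1/2 -> 1/2 = 1/2
!(x -> x) = !1/2 = 1/2
(x || (z -> x)) || !(x -> x) = 1/2 || 1/2 = 1/2
!z <-> ((x || (z -> x)) || !(x -> x)) = 1/2 <-> 1/2 = 1/2
z || x = 1/2 || 1/2 = 1/2
(z || x) -> z = 1/2 -> 1/2 = 1/2
!x = !1/2 = 1/2
((z || x) -> z) -> !x = 1/2 -> 1/2 = 1/2
(!z <-> ((x || (z -> x)) || !(x -> x))) -> (((z || x) -> z) -> !x) = 1/2 -> 1/2 = 1/2
y <-> z = 1/2 <-> 1/2 = 1/2
!(y <-> z) = !1/2 = 1/2
!!(y <-> z) = !1/2 = 1/2
x || y = 1/2 || 1/2 = 1/2
!y = !1/2 = 1/2
(x || y) -> !y = 1/2 -> 1/2 = 1/2
y || x = 1/2 || 1/2 = 1/2
((x || y) -> !y) <-> (y || x) = 1/2 <-> 1/2 = 1/2
!y = !1/2 = 1/2
(((x || y) -> !y) <-> (y || x)) || !y = 1/2 || 1/2 = 1/2
!!(y <-> z) || ((((x || y) -> !y) <-> (y || x)) || !y) = 1/2 || 1/2 = 1/2
x || x = 1/2 || 1/2 = 1/2
(x || x) || x = 1/2 || 1/2 = 1/2
z || y = 1/2 || 1/2 = 1/2
((x || x) || x) <-> (z || y) = 1/2 <-> 1/2 = 1/2
!x = !1/2 = 1/2
x -> x = 1/2 -> 1/2 = 1/2
!x -> (x -> x) = 1/2 -> 1/2 = 1/2
(((x || x) || x) <-> (z || y)) <-> (!x -> (x -> x)) = 1/2 <-> 1/2 = 1/2
!((((x || x) || x) <-> (z || y)) <-> (!x -> (x -> x))) = !1/2 = 1/2
(!!(y <-> z) || ((((x || y) -> !y) <-> (y || x)) || !y)) -> !((((x || x) || x) <-> (z || y)) <-> (!x -> (x -> x))) = 1/2 -> 1/2 = 1/2
((!z <-> ((x || (z -> x)) || !(x -> x))) -> (((z || x) -> z) -> !x)) -> ((!!(y <-> z) || ((((x || y) -> !y) <-> (y || x)) || !y)) -> !((((x || x) || x) <-> (z || y)) <-> (!x -> (x -> x)))) = 1/2 -> 1/2 = 1/2

1/2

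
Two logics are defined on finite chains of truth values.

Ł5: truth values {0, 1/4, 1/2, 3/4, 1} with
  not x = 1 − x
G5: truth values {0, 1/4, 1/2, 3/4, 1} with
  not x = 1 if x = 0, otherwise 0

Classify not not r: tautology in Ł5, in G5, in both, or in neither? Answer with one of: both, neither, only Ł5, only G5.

neither

In Ł5: at r = 0 the value is 0 — not a tautology.
In G5: at r = 0 the value is 0 — not a tautology.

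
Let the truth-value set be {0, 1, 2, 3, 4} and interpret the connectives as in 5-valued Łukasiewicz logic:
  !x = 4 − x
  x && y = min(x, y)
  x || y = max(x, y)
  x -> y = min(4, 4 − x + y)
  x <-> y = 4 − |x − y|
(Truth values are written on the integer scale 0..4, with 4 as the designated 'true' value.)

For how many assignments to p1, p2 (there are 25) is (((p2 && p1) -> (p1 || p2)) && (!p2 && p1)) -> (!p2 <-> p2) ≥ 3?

value 4: 19 assignments (counts)
value 3: 3 assignments (counts)
value 2: 1 assignment
value 1: 1 assignment
value 0: 1 assignment
So 22 of the 25 assignments meet the threshold.

22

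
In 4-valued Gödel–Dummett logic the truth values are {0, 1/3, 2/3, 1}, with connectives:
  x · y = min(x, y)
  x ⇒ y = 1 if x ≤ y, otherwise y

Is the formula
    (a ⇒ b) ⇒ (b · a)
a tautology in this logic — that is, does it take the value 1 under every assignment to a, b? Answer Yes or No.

Counterexample: take a = 0, b = 0.
a ⇒ b = 0 ⇒ 0 = 1
b · a = 0 · 0 = 0
(a ⇒ b) ⇒ (b · a) = 1 ⇒ 0 = 0
This gives 0 ≠ 1.

No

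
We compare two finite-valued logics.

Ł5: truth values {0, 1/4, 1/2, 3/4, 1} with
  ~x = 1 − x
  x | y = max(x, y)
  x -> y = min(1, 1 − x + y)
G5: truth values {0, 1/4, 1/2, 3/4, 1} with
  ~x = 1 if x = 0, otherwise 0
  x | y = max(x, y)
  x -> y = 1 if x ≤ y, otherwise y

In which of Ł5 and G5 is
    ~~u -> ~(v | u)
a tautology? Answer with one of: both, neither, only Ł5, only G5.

neither

In Ł5: at u = 1/4, v = 1 the value is 3/4 — not a tautology.
In G5: at u = 1/4, v = 0 the value is 0 — not a tautology.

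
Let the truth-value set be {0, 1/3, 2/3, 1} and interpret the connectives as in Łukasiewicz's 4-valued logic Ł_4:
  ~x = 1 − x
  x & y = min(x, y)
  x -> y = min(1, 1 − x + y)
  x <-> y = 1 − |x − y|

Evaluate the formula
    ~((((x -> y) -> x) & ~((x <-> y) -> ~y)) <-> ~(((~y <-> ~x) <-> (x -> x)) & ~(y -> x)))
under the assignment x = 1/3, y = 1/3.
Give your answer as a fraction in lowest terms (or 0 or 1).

2/3

x -> y = 1/3 -> 1/3 = 1
(x -> y) -> x = 1 -> 1/3 = 1/3
x <-> y = 1/3 <-> 1/3 = 1
~y = ~1/3 = 2/3
(x <-> y) -> ~y = 1 -> 2/3 = 2/3
~((x <-> y) -> ~y) = ~2/3 = 1/3
((x -> y) -> x) & ~((x <-> y) -> ~y) = 1/3 & 1/3 = 1/3
~y = ~1/3 = 2/3
~x = ~1/3 = 2/3
~y <-> ~x = 2/3 <-> 2/3 = 1
x -> x = 1/3 -> 1/3 = 1
(~y <-> ~x) <-> (x -> x) = 1 <-> 1 = 1
y -> x = 1/3 -> 1/3 = 1
~(y -> x) = ~1 = 0
((~y <-> ~x) <-> (x -> x)) & ~(y -> x) = 1 & 0 = 0
~(((~y <-> ~x) <-> (x -> x)) & ~(y -> x)) = ~0 = 1
(((x -> y) -> x) & ~((x <-> y) -> ~y)) <-> ~(((~y <-> ~x) <-> (x -> x)) & ~(y -> x)) = 1/3 <-> 1 = 1/3
~((((x -> y) -> x) & ~((x <-> y) -> ~y)) <-> ~(((~y <-> ~x) <-> (x -> x)) & ~(y -> x))) = ~1/3 = 2/3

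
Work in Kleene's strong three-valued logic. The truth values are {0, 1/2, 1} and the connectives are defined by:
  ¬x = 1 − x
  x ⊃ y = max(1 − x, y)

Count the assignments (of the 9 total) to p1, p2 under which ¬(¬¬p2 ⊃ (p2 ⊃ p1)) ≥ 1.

1

p1 = 0, p2 = 0 ↦ 0  <
p1 = 0, p2 = 1/2 ↦ 1/2  <
p1 = 0, p2 = 1 ↦ 1  ≥
p1 = 1/2, p2 = 0 ↦ 0  <
p1 = 1/2, p2 = 1/2 ↦ 1/2  <
p1 = 1/2, p2 = 1 ↦ 1/2  <
p1 = 1, p2 = 0 ↦ 0  <
p1 = 1, p2 = 1/2 ↦ 0  <
p1 = 1, p2 = 1 ↦ 0  <
So 1 of the 9 assignments meets the threshold.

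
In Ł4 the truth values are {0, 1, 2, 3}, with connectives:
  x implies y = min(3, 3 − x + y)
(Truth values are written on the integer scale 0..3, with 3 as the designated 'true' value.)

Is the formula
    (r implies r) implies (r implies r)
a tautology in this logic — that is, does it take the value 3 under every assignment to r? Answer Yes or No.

r = 0 ↦ 3
r = 1 ↦ 3
r = 2 ↦ 3
r = 3 ↦ 3
Every assignment gives a value ≥ 3.

Yes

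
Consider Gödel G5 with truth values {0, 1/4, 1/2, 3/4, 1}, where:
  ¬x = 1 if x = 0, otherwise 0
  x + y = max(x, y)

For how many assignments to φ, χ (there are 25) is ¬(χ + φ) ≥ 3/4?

value 1: 1 assignment (counts)
value 0: 24 assignments
So 1 of the 25 assignments meets the threshold.

1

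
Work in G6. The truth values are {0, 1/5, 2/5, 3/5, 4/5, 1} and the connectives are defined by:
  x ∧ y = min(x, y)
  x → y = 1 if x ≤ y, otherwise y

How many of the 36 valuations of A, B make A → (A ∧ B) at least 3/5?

value 1: 21 assignments (counts)
value 4/5: 1 assignment (counts)
value 3/5: 2 assignments (counts)
value 2/5: 3 assignments
value 1/5: 4 assignments
value 0: 5 assignments
So 24 of the 36 assignments meet the threshold.

24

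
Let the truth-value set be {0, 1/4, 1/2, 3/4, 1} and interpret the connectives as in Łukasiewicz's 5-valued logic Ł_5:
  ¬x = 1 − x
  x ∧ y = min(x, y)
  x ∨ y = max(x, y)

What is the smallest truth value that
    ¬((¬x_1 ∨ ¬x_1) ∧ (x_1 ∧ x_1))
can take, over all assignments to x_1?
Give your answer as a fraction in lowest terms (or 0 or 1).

1/2

Take x_1 = 1/2:
¬x_1 = ¬1/2 = 1/2
¬x_1 = ¬1/2 = 1/2
¬x_1 ∨ ¬x_1 = 1/2 ∨ 1/2 = 1/2
x_1 ∧ x_1 = 1/2 ∧ 1/2 = 1/2
(¬x_1 ∨ ¬x_1) ∧ (x_1 ∧ x_1) = 1/2 ∧ 1/2 = 1/2
¬((¬x_1 ∨ ¬x_1) ∧ (x_1 ∧ x_1)) = ¬1/2 = 1/2
No assignment yields a value below 1/2, so this is the minimum.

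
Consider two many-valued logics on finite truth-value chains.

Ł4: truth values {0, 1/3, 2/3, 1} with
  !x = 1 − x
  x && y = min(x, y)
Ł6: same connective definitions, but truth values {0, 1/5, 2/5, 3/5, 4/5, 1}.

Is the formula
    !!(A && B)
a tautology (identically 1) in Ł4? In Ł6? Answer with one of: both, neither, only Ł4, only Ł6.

In Ł4: at A = 0, B = 0 the value is 0 — not a tautology.
In Ł6: at A = 0, B = 0 the value is 0 — not a tautology.

neither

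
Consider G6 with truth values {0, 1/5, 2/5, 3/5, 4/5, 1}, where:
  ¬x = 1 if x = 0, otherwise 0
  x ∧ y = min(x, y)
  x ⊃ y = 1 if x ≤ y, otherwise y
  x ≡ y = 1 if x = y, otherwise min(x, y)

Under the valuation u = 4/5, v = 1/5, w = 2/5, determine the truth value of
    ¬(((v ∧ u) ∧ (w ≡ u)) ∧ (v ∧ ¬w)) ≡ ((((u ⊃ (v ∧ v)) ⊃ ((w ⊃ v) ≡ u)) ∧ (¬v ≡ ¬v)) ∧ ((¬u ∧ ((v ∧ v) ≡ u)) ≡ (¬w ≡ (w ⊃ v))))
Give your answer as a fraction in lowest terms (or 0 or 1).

1

v ∧ u = 1/5 ∧ 4/5 = 1/5
w ≡ u = 2/5 ≡ 4/5 = 2/5
(v ∧ u) ∧ (w ≡ u) = 1/5 ∧ 2/5 = 1/5
¬w = ¬2/5 = 0
v ∧ ¬w = 1/5 ∧ 0 = 0
((v ∧ u) ∧ (w ≡ u)) ∧ (v ∧ ¬w) = 1/5 ∧ 0 = 0
¬(((v ∧ u) ∧ (w ≡ u)) ∧ (v ∧ ¬w)) = ¬0 = 1
v ∧ v = 1/5 ∧ 1/5 = 1/5
u ⊃ (v ∧ v) = 4/5 ⊃ 1/5 = 1/5
w ⊃ v = 2/5 ⊃ 1/5 = 1/5
(w ⊃ v) ≡ u = 1/5 ≡ 4/5 = 1/5
(u ⊃ (v ∧ v)) ⊃ ((w ⊃ v) ≡ u) = 1/5 ⊃ 1/5 = 1
¬v = ¬1/5 = 0
¬v = ¬1/5 = 0
¬v ≡ ¬v = 0 ≡ 0 = 1
((u ⊃ (v ∧ v)) ⊃ ((w ⊃ v) ≡ u)) ∧ (¬v ≡ ¬v) = 1 ∧ 1 = 1
¬u = ¬4/5 = 0
v ∧ v = 1/5 ∧ 1/5 = 1/5
(v ∧ v) ≡ u = 1/5 ≡ 4/5 = 1/5
¬u ∧ ((v ∧ v) ≡ u) = 0 ∧ 1/5 = 0
¬w = ¬2/5 = 0
w ⊃ v = 2/5 ⊃ 1/5 = 1/5
¬w ≡ (w ⊃ v) = 0 ≡ 1/5 = 0
(¬u ∧ ((v ∧ v) ≡ u)) ≡ (¬w ≡ (w ⊃ v)) = 0 ≡ 0 = 1
(((u ⊃ (v ∧ v)) ⊃ ((w ⊃ v) ≡ u)) ∧ (¬v ≡ ¬v)) ∧ ((¬u ∧ ((v ∧ v) ≡ u)) ≡ (¬w ≡ (w ⊃ v))) = 1 ∧ 1 = 1
¬(((v ∧ u) ∧ (w ≡ u)) ∧ (v ∧ ¬w)) ≡ ((((u ⊃ (v ∧ v)) ⊃ ((w ⊃ v) ≡ u)) ∧ (¬v ≡ ¬v)) ∧ ((¬u ∧ ((v ∧ v) ≡ u)) ≡ (¬w ≡ (w ⊃ v)))) = 1 ≡ 1 = 1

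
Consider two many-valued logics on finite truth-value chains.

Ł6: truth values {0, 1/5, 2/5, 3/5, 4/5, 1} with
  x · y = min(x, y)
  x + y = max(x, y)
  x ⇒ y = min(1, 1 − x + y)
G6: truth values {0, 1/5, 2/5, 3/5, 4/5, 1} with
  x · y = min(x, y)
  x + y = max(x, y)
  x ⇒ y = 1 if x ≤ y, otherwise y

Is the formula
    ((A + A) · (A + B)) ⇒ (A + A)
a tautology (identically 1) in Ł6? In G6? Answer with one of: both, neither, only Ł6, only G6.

In Ł6: every assignment gives 1 — tautology.
In G6: every assignment gives 1 — tautology.

both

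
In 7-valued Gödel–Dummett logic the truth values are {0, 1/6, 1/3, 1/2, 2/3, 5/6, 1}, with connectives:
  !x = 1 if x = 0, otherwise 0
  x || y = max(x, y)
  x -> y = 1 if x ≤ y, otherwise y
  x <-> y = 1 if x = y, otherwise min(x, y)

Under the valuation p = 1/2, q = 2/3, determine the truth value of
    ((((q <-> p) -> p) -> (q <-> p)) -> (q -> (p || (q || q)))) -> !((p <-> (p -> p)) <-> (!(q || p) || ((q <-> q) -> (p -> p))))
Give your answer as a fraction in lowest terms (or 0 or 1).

q <-> p = 2/3 <-> 1/2 = 1/2
(q <-> p) -> p = 1/2 -> 1/2 = 1
q <-> p = 2/3 <-> 1/2 = 1/2
((q <-> p) -> p) -> (q <-> p) = 1 -> 1/2 = 1/2
q || q = 2/3 || 2/3 = 2/3
p || (q || q) = 1/2 || 2/3 = 2/3
q -> (p || (q || q)) = 2/3 -> 2/3 = 1
(((q <-> p) -> p) -> (q <-> p)) -> (q -> (p || (q || q))) = 1/2 -> 1 = 1
p -> p = 1/2 -> 1/2 = 1
p <-> (p -> p) = 1/2 <-> 1 = 1/2
q || p = 2/3 || 1/2 = 2/3
!(q || p) = !2/3 = 0
q <-> q = 2/3 <-> 2/3 = 1
p -> p = 1/2 -> 1/2 = 1
(q <-> q) -> (p -> p) = 1 -> 1 = 1
!(q || p) || ((q <-> q) -> (p -> p)) = 0 || 1 = 1
(p <-> (p -> p)) <-> (!(q || p) || ((q <-> q) -> (p -> p))) = 1/2 <-> 1 = 1/2
!((p <-> (p -> p)) <-> (!(q || p) || ((q <-> q) -> (p -> p)))) = !1/2 = 0
((((q <-> p) -> p) -> (q <-> p)) -> (q -> (p || (q || q)))) -> !((p <-> (p -> p)) <-> (!(q || p) || ((q <-> q) -> (p -> p)))) = 1 -> 0 = 0

0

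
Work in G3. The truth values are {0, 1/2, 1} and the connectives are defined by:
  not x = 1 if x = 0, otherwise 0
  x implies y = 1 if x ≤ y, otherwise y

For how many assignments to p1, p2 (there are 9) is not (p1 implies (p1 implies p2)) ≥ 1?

2

p1 = 0, p2 = 0 ↦ 0  <
p1 = 0, p2 = 1/2 ↦ 0  <
p1 = 0, p2 = 1 ↦ 0  <
p1 = 1/2, p2 = 0 ↦ 1  ≥
p1 = 1/2, p2 = 1/2 ↦ 0  <
p1 = 1/2, p2 = 1 ↦ 0  <
p1 = 1, p2 = 0 ↦ 1  ≥
p1 = 1, p2 = 1/2 ↦ 0  <
p1 = 1, p2 = 1 ↦ 0  <
So 2 of the 9 assignments meet the threshold.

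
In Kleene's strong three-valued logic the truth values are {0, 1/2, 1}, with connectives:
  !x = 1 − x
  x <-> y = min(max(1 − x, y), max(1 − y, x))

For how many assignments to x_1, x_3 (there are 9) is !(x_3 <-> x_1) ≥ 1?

x_1 = 0, x_3 = 0 ↦ 0  <
x_1 = 0, x_3 = 1/2 ↦ 1/2  <
x_1 = 0, x_3 = 1 ↦ 1  ≥
x_1 = 1/2, x_3 = 0 ↦ 1/2  <
x_1 = 1/2, x_3 = 1/2 ↦ 1/2  <
x_1 = 1/2, x_3 = 1 ↦ 1/2  <
x_1 = 1, x_3 = 0 ↦ 1  ≥
x_1 = 1, x_3 = 1/2 ↦ 1/2  <
x_1 = 1, x_3 = 1 ↦ 0  <
So 2 of the 9 assignments meet the threshold.

2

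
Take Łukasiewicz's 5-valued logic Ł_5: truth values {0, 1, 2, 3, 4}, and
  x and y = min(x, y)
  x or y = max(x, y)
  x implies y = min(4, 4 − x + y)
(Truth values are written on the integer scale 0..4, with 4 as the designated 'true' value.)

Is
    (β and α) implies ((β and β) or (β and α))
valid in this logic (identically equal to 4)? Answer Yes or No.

At α = 1, β = 0, for instance:
β and α = 0 and 1 = 0
β and β = 0 and 0 = 0
(β and β) or (β and α) = 0 or 0 = 0
(β and α) implies ((β and β) or (β and α)) = 0 implies 0 = 4
and checking the remaining 24 assignments likewise gives ≥ 4 in every case.

Yes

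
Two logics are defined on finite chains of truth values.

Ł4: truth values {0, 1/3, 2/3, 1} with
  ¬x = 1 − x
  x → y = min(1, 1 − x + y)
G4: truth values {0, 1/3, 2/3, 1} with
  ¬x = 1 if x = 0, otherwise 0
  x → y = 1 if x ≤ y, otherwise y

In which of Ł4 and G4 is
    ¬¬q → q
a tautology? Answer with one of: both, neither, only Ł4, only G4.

only Ł4

In Ł4: every assignment gives 1 — tautology.
In G4: at q = 1/3 the value is 1/3 — not a tautology.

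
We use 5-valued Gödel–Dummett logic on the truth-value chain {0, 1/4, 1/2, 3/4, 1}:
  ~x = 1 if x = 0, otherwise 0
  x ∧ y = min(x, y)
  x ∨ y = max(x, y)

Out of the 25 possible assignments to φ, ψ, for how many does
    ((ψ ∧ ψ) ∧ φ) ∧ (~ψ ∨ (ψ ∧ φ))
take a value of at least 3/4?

4

value 1: 1 assignment (counts)
value 3/4: 3 assignments (counts)
value 1/2: 5 assignments
value 1/4: 7 assignments
value 0: 9 assignments
So 4 of the 25 assignments meet the threshold.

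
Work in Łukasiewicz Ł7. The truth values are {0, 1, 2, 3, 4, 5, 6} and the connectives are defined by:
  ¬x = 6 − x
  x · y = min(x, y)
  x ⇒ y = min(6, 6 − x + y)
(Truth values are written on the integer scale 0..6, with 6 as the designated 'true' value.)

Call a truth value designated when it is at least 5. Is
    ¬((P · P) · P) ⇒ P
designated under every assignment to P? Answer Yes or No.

Counterexample: take P = 0.
P · P = 0 · 0 = 0
(P · P) · P = 0 · 0 = 0
¬((P · P) · P) = ¬0 = 6
¬((P · P) · P) ⇒ P = 6 ⇒ 0 = 0
This gives 0, which is below 5.

No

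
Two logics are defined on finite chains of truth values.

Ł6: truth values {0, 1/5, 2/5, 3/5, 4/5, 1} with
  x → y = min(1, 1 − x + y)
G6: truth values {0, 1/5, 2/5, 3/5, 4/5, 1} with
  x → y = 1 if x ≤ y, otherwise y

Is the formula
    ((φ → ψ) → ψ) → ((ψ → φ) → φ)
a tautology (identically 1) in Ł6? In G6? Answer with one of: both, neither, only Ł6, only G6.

only Ł6

In Ł6: every assignment gives 1 — tautology.
In G6: at φ = 1/5, ψ = 0 the value is 1/5 — not a tautology.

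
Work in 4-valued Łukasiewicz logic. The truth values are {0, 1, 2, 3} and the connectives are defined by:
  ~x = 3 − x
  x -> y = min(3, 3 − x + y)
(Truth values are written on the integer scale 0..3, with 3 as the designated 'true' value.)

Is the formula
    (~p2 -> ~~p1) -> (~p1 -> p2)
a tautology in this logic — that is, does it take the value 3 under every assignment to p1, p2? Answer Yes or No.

p1 = 0, p2 = 0 ↦ 3
p1 = 0, p2 = 1 ↦ 3
p1 = 0, p2 = 2 ↦ 3
p1 = 0, p2 = 3 ↦ 3
p1 = 1, p2 = 0 ↦ 3
p1 = 1, p2 = 1 ↦ 3
p1 = 1, p2 = 2 ↦ 3
p1 = 1, p2 = 3 ↦ 3
p1 = 2, p2 = 0 ↦ 3
p1 = 2, p2 = 1 ↦ 3
p1 = 2, p2 = 2 ↦ 3
p1 = 2, p2 = 3 ↦ 3
p1 = 3, p2 = 0 ↦ 3
p1 = 3, p2 = 1 ↦ 3
p1 = 3, p2 = 2 ↦ 3
p1 = 3, p2 = 3 ↦ 3
Every assignment gives a value ≥ 3.

Yes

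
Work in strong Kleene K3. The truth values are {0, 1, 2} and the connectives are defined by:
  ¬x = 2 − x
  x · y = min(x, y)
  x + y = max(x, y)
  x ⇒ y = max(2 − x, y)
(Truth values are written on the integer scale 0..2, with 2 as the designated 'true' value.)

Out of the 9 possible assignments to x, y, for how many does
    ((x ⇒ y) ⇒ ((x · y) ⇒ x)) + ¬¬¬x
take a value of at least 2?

x = 0, y = 0 ↦ 2  ≥
x = 0, y = 1 ↦ 2  ≥
x = 0, y = 2 ↦ 2  ≥
x = 1, y = 0 ↦ 2  ≥
x = 1, y = 1 ↦ 1  <
x = 1, y = 2 ↦ 1  <
x = 2, y = 0 ↦ 2  ≥
x = 2, y = 1 ↦ 2  ≥
x = 2, y = 2 ↦ 2  ≥
So 7 of the 9 assignments meet the threshold.

7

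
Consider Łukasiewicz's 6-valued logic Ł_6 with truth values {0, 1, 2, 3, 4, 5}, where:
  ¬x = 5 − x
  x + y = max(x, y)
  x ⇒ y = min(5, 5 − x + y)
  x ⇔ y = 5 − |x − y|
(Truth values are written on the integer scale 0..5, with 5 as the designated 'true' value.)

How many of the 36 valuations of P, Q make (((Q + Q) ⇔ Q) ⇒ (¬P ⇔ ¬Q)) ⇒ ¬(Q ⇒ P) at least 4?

value 5: 7 assignments (counts)
value 4: 6 assignments (counts)
value 3: 3 assignments
value 2: 9 assignments
value 1: 5 assignments
value 0: 6 assignments
So 13 of the 36 assignments meet the threshold.

13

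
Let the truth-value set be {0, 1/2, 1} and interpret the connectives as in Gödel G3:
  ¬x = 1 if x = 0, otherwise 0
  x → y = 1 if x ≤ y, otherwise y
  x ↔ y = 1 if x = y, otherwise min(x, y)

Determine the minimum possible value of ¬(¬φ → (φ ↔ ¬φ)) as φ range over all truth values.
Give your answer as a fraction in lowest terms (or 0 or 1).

Take φ = 1/2:
¬φ = ¬1/2 = 0
¬φ = ¬1/2 = 0
φ ↔ ¬φ = 1/2 ↔ 0 = 0
¬φ → (φ ↔ ¬φ) = 0 → 0 = 1
¬(¬φ → (φ ↔ ¬φ)) = ¬1 = 0
No assignment yields a value below 0, so this is the minimum.

0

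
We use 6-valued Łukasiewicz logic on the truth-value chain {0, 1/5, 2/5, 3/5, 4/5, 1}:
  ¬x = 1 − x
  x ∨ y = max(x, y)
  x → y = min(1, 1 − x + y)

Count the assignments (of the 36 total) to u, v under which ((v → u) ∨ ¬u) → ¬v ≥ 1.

value 1: 6 assignments (counts)
value 4/5: 7 assignments
value 3/5: 8 assignments
value 2/5: 8 assignments
value 1/5: 5 assignments
value 0: 2 assignments
So 6 of the 36 assignments meet the threshold.

6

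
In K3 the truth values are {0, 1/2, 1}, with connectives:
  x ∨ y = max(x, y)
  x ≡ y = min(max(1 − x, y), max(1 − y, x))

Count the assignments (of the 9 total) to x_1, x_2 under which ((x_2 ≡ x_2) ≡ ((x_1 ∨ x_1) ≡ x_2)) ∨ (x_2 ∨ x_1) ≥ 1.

x_1 = 0, x_2 = 0 ↦ 1  ≥
x_1 = 0, x_2 = 1/2 ↦ 1/2  <
x_1 = 0, x_2 = 1 ↦ 1  ≥
x_1 = 1/2, x_2 = 0 ↦ 1/2  <
x_1 = 1/2, x_2 = 1/2 ↦ 1/2  <
x_1 = 1/2, x_2 = 1 ↦ 1  ≥
x_1 = 1, x_2 = 0 ↦ 1  ≥
x_1 = 1, x_2 = 1/2 ↦ 1  ≥
x_1 = 1, x_2 = 1 ↦ 1  ≥
So 6 of the 9 assignments meet the threshold.

6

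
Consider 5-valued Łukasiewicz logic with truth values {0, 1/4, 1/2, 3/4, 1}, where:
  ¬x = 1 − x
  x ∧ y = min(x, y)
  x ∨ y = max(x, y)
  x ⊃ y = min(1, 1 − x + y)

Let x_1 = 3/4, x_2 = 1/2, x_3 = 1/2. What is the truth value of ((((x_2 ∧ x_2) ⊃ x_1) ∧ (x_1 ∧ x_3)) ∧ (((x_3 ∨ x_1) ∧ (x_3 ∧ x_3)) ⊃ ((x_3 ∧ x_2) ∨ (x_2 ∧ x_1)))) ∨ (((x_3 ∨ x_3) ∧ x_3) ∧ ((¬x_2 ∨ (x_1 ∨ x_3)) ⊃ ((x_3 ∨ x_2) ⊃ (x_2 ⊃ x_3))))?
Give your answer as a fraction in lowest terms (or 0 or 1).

1/2

x_2 ∧ x_2 = 1/2 ∧ 1/2 = 1/2
(x_2 ∧ x_2) ⊃ x_1 = 1/2 ⊃ 3/4 = 1
x_1 ∧ x_3 = 3/4 ∧ 1/2 = 1/2
((x_2 ∧ x_2) ⊃ x_1) ∧ (x_1 ∧ x_3) = 1 ∧ 1/2 = 1/2
x_3 ∨ x_1 = 1/2 ∨ 3/4 = 3/4
x_3 ∧ x_3 = 1/2 ∧ 1/2 = 1/2
(x_3 ∨ x_1) ∧ (x_3 ∧ x_3) = 3/4 ∧ 1/2 = 1/2
x_3 ∧ x_2 = 1/2 ∧ 1/2 = 1/2
x_2 ∧ x_1 = 1/2 ∧ 3/4 = 1/2
(x_3 ∧ x_2) ∨ (x_2 ∧ x_1) = 1/2 ∨ 1/2 = 1/2
((x_3 ∨ x_1) ∧ (x_3 ∧ x_3)) ⊃ ((x_3 ∧ x_2) ∨ (x_2 ∧ x_1)) = 1/2 ⊃ 1/2 = 1
(((x_2 ∧ x_2) ⊃ x_1) ∧ (x_1 ∧ x_3)) ∧ (((x_3 ∨ x_1) ∧ (x_3 ∧ x_3)) ⊃ ((x_3 ∧ x_2) ∨ (x_2 ∧ x_1))) = 1/2 ∧ 1 = 1/2
x_3 ∨ x_3 = 1/2 ∨ 1/2 = 1/2
(x_3 ∨ x_3) ∧ x_3 = 1/2 ∧ 1/2 = 1/2
¬x_2 = ¬1/2 = 1/2
x_1 ∨ x_3 = 3/4 ∨ 1/2 = 3/4
¬x_2 ∨ (x_1 ∨ x_3) = 1/2 ∨ 3/4 = 3/4
x_3 ∨ x_2 = 1/2 ∨ 1/2 = 1/2
x_2 ⊃ x_3 = 1/2 ⊃ 1/2 = 1
(x_3 ∨ x_2) ⊃ (x_2 ⊃ x_3) = 1/2 ⊃ 1 = 1
(¬x_2 ∨ (x_1 ∨ x_3)) ⊃ ((x_3 ∨ x_2) ⊃ (x_2 ⊃ x_3)) = 3/4 ⊃ 1 = 1
((x_3 ∨ x_3) ∧ x_3) ∧ ((¬x_2 ∨ (x_1 ∨ x_3)) ⊃ ((x_3 ∨ x_2) ⊃ (x_2 ⊃ x_3))) = 1/2 ∧ 1 = 1/2
((((x_2 ∧ x_2) ⊃ x_1) ∧ (x_1 ∧ x_3)) ∧ (((x_3 ∨ x_1) ∧ (x_3 ∧ x_3)) ⊃ ((x_3 ∧ x_2) ∨ (x_2 ∧ x_1)))) ∨ (((x_3 ∨ x_3) ∧ x_3) ∧ ((¬x_2 ∨ (x_1 ∨ x_3)) ⊃ ((x_3 ∨ x_2) ⊃ (x_2 ⊃ x_3)))) = 1/2 ∨ 1/2 = 1/2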